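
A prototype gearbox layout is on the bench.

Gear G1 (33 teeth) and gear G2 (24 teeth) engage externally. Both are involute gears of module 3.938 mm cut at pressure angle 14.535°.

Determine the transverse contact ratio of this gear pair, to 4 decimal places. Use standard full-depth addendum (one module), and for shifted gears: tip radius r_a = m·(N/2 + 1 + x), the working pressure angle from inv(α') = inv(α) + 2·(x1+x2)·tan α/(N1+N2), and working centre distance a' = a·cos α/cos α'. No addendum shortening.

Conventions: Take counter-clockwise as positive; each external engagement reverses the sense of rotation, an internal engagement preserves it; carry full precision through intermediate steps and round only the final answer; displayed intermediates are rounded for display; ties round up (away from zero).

1.9191

recognized (one external pair, fixed centres): single-mesh tooth geometry, m = 3.938, N1 = 33, N2 = 24
base radii: r_b1 = 62.897379, r_b2 = 45.743549
tip radii: r_a1 = 68.915000, r_a2 = 51.194000
no profile shift: α' = α, a' = a
action lengths: √(r_a1²−r_b1²) = 28.163751, √(r_a2²−r_b2²) = 22.985939
base pitch p_b = π·m·cos α = 11.975633
CR = (28.163751 + 22.985939 − 112.233000·sin 14.53500°)/11.975633 = 1.919099
contact ratio ≈ 1.9191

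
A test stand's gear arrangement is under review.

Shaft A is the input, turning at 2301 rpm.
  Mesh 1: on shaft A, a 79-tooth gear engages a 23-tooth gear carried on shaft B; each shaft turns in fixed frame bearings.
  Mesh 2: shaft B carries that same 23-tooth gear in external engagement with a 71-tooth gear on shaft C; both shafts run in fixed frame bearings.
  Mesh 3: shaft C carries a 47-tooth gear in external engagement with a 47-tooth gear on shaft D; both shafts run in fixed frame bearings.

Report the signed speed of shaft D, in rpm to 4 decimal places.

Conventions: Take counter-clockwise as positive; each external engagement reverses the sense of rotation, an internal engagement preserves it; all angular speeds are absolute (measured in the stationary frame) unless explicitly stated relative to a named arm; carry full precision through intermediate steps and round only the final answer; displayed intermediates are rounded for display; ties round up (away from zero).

recognized (4 fixed axles, 3 meshes): fixed-axis compound train
mesh 1 [79T→23T]: ω = 2301.0000×79/23 = 7903.4348 rpm, sense flips to −
mesh 2 [23T→71T]: ω = 7903.4348×23/71 = 2560.2676 rpm, sense flips to +
mesh 3 [47T→47T]: ω = 2560.2676×47/47 = 2560.2676 rpm, sense flips to −
signed output speed = -2560.2676 rpm

-2560.2676 rpm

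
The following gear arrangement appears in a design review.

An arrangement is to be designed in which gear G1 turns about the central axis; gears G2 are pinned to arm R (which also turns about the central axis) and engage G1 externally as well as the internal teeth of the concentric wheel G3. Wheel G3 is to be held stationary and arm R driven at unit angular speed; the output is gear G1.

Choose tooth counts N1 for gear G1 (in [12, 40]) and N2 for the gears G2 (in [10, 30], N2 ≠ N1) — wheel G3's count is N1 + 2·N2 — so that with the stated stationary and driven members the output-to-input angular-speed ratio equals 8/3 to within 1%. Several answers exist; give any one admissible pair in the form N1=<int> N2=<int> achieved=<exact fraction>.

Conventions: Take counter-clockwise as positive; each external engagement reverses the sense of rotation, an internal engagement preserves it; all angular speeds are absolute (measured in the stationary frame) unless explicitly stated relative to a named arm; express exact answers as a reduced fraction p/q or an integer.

design class (target 8/3): planetary set
Willis with ω_ring = 0: ω_sun/ω_arm = (N1+N3)/N1; set equal to 8/3  ⇒  N3/N1 = 8/3 − 1 = 5/3
N3 = N1 + 2·N2  ⇒  N2/N1 = (N3/N1 − 1)/2 = (5/3 − 1)/2 = 1/3
smallest multiple with N1 ≥ 12 and N2 ≥ 10: k = 10  ⇒  N1 = 10·3 = 30, N2 = 10·1 = 10 (N1 ≤ 40, N2 ≤ 30, N2 ≠ N1 ✓), N3 = 30 + 2·10 = 50
check: (N1+N3)/N1 with N1 = 30, N3 = 50 gives 8/3; |achieved − target| = 0 ≤ 2/75 ✓

N1=30 N2=10 achieved=8/3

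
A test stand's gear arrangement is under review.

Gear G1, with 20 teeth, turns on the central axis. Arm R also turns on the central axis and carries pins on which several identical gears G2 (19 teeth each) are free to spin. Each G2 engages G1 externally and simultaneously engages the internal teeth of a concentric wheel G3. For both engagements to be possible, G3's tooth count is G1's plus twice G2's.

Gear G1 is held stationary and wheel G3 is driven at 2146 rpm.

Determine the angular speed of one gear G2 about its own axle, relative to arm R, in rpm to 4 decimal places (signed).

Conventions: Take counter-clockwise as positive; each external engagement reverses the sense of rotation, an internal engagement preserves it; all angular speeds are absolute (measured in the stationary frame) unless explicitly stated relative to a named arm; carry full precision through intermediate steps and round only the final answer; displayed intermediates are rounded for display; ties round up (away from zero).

planetary set (20T centre, 19T on arm, 58T internal) — Willis relation
normalise by the input: solve with ω_ring = 1, then scale by 2146 rpm
ring teeth: 20 + 2·19 = 58
20(ω_sun−ω_arm) = −58(ω_ring−ω_arm),  ω_sun = 0, ω_ring = 1
20(0−ω_arm) = −58(1−ω_arm)  ⇒  78·ω_arm = 58  ⇒  ω_arm = 29/39
sun–planet mesh: 20·(0−29/39) = −19·(ω_p−ω_arm)  ⇒  ω_p−ω_arm = 580/741
scale: ω_p−ω_arm = 580/741 × 2146 rpm = +1679.7301 rpm

+1679.7301 rpm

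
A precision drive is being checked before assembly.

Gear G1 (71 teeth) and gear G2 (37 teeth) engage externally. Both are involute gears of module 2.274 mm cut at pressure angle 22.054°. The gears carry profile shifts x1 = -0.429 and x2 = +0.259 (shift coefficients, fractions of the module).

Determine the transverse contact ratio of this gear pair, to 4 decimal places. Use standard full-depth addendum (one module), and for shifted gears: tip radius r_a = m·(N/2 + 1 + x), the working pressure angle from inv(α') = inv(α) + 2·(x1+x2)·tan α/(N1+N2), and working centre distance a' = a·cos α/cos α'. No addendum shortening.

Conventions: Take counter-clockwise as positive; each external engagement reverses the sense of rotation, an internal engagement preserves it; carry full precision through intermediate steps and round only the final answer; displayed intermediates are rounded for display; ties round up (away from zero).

class = single-mesh tooth geometry [involute pair 71T × 37T, m = 2.274]
base radii: r_b1 = 74.820236, r_b2 = 38.990827
tip radii: r_a1 = 82.025454, r_a2 = 44.931966
inv(α') = inv(22.054°) + 2·(-0.429+0.259)·tan α/(71+37) = 0.01893267  ⇒  α' = 21.59846°
a' = a·cos α / cos α' = 122.7960·cos 22.054°/cos 21.59846° = 122.405602
action lengths: √(r_a1²−r_b1²) = 33.617069, √(r_a2²−r_b2²) = 22.329284
base pitch p_b = π·m·cos α = 6.621259
CR = (33.617069 + 22.329284 − 122.405602·sin 21.59846°)/6.621259 = 1.644538
contact ratio ≈ 1.6445

1.6445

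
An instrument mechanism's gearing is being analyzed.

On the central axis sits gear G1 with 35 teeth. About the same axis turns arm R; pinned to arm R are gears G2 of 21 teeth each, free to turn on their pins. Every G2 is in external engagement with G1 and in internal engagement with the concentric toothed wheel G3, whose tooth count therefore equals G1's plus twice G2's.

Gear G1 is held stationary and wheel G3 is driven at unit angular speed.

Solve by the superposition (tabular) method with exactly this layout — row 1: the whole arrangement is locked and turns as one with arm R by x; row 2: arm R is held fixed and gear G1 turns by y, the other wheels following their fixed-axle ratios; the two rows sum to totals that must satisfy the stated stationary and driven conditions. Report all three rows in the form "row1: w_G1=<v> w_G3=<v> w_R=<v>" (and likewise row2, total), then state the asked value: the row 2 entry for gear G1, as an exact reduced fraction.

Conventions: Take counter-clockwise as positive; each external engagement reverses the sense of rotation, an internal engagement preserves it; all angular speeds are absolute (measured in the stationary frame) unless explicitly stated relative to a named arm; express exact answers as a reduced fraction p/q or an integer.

recognized (axles ride arm R): planetary set, 35/21/77 teeth
row 1 (train locked, turned with arm): all members turn x
row 2 (arm held, sun turns y): ω_ring = −(35/77)·y, ω_arm = 0
boundary: total ω_sun = x + y = 0 and total ω_ring = x − (35/77)·y = 1  ⇒  y = -11/16, x = 11/16
row 2 ring = −(35/77)·(-11/16) = 5/16
totals (row 1 + row 2): sun 11/16 + (-11/16) = 0, ring 11/16 + 5/16 = 1, arm 11/16 + 0 = 11/16
asked cell (row2, sun) = -11/16

row1: w_G1=11/16 w_G3=11/16 w_R=11/16
row2: w_G1=-11/16 w_G3=5/16 w_R=0
total: w_G1=0 w_G3=1 w_R=11/16
asked value: -11/16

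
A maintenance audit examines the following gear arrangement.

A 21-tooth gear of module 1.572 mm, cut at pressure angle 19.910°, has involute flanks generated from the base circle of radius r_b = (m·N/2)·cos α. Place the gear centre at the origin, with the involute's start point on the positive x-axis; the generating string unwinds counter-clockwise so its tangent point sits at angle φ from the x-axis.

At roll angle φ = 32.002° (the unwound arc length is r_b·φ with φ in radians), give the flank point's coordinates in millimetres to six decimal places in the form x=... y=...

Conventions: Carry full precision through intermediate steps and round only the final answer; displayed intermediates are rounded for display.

class = single-mesh tooth geometry [base-circle involute, m = 1.572, 21T]
pitch radius r_p = m·N/2 = 1.572·21/2 = 16.506000
base radius r_b = r_p·cos α = 16.506000·cos 19.910° = 15.519415
roll angle φ = 32.002° = 0.55854027 rad
x = r_b·(cos φ + φ·sin φ) = 17.754636
y = r_b·(sin φ − φ·cos φ) = 0.873591

x=17.754636 y=0.873591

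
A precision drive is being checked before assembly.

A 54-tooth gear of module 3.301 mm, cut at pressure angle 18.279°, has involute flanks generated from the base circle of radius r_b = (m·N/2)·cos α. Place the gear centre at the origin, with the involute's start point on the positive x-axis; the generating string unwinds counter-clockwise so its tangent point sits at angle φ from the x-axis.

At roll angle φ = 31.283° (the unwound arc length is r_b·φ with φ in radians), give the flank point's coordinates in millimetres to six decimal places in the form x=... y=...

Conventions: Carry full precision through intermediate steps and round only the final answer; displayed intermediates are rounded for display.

x=96.319380 y=4.456117

topology: single-mesh involute geometry — m = 3.301, N = 54
pitch radius r_p = m·N/2 = 3.301·54/2 = 89.127000
base radius r_b = r_p·cos α = 89.127000·cos 18.279° = 84.629696
roll angle φ = 31.283° = 0.54599135 rad
x = r_b·(cos φ + φ·sin φ) = 96.319380
y = r_b·(sin φ − φ·cos φ) = 4.456117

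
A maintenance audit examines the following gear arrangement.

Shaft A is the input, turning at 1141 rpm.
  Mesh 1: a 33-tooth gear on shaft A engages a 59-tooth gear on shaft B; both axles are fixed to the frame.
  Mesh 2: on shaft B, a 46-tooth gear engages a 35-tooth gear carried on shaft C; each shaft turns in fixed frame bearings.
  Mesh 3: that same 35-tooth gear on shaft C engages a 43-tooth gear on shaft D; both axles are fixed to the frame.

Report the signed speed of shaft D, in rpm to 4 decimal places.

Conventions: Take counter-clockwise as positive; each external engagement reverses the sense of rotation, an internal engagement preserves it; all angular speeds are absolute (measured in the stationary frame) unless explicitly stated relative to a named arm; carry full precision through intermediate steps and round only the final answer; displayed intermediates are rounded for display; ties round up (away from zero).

-682.7111 rpm

topology: fixed-axis compound train — 3 meshes, A→D
mesh 1 [33T→59T]: ω = 1141.0000×33/59 = 638.1864 rpm, sense flips to −
mesh 2 [46T→35T]: ω = 638.1864×46/35 = 838.7593 rpm, sense flips to +
mesh 3 [35T→43T]: ω = 838.7593×35/43 = 682.7111 rpm, sense flips to −
signed output speed = -682.7111 rpm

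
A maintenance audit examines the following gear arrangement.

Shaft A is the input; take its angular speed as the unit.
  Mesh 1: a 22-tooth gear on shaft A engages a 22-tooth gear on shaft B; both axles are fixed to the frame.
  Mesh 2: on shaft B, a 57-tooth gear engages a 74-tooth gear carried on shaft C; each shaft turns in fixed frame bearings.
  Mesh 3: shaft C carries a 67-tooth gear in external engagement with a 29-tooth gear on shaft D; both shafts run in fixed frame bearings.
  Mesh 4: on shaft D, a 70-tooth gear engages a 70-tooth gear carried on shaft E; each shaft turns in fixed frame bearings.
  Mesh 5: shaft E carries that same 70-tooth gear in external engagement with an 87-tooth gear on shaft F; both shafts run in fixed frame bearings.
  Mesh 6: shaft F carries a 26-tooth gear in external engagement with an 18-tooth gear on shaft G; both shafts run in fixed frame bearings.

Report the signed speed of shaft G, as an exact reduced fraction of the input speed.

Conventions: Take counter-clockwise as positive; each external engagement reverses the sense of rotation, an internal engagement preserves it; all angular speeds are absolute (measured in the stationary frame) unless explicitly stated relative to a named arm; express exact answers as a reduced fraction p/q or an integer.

6-mesh fixed-axis compound train (all bearings frame-fixed)
mesh 1 [22T→22T]: |ω|/ω_in = 1×22/22 = 1, sense flips to −
mesh 2 [57T→74T]: |ω|/ω_in = 1×57/74 = 57/74, sense flips to +
mesh 3 [67T→29T]: |ω|/ω_in = (57/74)×67/29 = 3819/2146, sense flips to −
mesh 4 [70T→70T]: |ω|/ω_in = (3819/2146)×70/70 = 3819/2146, sense flips to +
mesh 5 [70T→87T]: |ω|/ω_in = (3819/2146)×70/87 = 44555/31117, sense flips to −
mesh 6 [26T→18T]: |ω|/ω_in = (44555/31117)×26/18 = 579215/280053, sense flips to +
signed output speed (× input speed) = 579215/280053

579215/280053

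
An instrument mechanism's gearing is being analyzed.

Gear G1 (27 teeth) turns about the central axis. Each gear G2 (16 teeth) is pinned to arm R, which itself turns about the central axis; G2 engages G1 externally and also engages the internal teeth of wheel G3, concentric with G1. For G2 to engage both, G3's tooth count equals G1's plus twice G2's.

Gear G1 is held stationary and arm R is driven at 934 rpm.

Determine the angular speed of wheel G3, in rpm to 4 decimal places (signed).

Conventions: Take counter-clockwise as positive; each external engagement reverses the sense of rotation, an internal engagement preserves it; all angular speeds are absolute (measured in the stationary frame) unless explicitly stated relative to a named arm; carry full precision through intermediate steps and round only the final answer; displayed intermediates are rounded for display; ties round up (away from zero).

+1361.4237 rpm

planetary set (27T centre, 16T on arm, 59T internal) — Willis relation
normalise by the input: solve with ω_arm = 1, then scale by 934 rpm
ring teeth: 27 + 2·16 = 59
27(ω_sun−ω_arm) = −59(ω_ring−ω_arm),  ω_sun = 0, ω_arm = 1
ω_ring = 1 − (27/59)(0−1) = 86/59
scale: ω_ring = 86/59 × 934 rpm = +1361.4237 rpm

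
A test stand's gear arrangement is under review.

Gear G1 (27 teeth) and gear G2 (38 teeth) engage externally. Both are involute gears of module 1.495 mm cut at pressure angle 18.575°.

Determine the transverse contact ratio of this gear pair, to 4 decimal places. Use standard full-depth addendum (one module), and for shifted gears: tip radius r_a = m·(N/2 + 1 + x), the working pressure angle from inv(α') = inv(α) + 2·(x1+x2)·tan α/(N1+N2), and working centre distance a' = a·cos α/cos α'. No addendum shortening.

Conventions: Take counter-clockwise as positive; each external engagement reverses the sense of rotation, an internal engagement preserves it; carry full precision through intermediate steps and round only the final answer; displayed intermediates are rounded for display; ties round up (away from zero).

1.7336

topology: single-mesh involute geometry — m = 1.495, 27T/38T pair
base radii: r_b1 = 19.131143, r_b2 = 26.925312
tip radii: r_a1 = 21.677500, r_a2 = 29.900000
no profile shift: α' = α, a' = a
action lengths: √(r_a1²−r_b1²) = 10.193791, √(r_a2²−r_b2²) = 13.001444
base pitch p_b = π·m·cos α = 4.452019
CR = (10.193791 + 13.001444 − 48.587500·sin 18.57500°)/4.452019 = 1.733572
contact ratio ≈ 1.7336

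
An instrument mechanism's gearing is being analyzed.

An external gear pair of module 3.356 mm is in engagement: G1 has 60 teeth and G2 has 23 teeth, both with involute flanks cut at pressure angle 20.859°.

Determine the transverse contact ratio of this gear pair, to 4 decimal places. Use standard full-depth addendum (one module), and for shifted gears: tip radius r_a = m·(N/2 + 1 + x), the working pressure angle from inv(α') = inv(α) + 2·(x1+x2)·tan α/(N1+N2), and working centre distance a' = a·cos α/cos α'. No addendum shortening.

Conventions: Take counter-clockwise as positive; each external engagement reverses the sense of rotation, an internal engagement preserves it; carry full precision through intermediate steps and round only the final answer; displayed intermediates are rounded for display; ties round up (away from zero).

single-mesh involute tooth geometry (60T engaging 23T at module 3.356)
base radii: r_b1 = 94.081384, r_b2 = 36.064530
tip radii: r_a1 = 104.036000, r_a2 = 41.950000
no profile shift: α' = α, a' = a
action lengths: √(r_a1²−r_b1²) = 44.409262, √(r_a2²−r_b2²) = 21.427836
base pitch p_b = π·m·cos α = 9.852179
CR = (44.409262 + 21.427836 − 139.274000·sin 20.85900°)/9.852179 = 1.648964
contact ratio ≈ 1.6490

1.6490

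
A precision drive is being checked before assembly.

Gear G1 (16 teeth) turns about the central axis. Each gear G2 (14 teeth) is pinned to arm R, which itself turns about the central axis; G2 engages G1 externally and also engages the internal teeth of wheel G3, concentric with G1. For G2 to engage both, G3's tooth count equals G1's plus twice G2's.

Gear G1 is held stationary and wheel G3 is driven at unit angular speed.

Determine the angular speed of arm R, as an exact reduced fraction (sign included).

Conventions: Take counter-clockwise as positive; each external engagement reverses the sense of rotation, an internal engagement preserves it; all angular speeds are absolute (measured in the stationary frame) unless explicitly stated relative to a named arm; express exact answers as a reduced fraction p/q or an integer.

planetary set (16T centre, 14T on arm, 44T internal) — Willis relation
ring teeth: 16 + 2·14 = 44
16(ω_sun−ω_arm) = −44(ω_ring−ω_arm),  ω_sun = 0, ω_ring = 1
16(0−ω_arm) = −44(1−ω_arm)  ⇒  60·ω_arm = 44  ⇒  ω_arm = 11/15
exact speed ratio = 11/15

11/15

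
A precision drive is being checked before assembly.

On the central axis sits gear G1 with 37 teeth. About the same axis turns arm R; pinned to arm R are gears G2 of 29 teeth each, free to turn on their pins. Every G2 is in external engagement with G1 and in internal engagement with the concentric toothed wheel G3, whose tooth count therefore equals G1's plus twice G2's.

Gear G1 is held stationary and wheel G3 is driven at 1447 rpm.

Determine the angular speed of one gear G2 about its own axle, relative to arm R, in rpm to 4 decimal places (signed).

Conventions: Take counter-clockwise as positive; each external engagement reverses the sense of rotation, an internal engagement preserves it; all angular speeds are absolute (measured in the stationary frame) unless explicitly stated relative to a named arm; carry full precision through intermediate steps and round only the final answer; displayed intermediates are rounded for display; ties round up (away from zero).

topology: planetary set — G1 37T / G2 29T / G3 95T, arm = carrier (Willis)
normalise by the input: solve with ω_ring = 1, then scale by 1447 rpm
ring teeth: 37 + 2·29 = 95
37(ω_sun−ω_arm) = −95(ω_ring−ω_arm),  ω_sun = 0, ω_ring = 1
37(0−ω_arm) = −95(1−ω_arm)  ⇒  132·ω_arm = 95  ⇒  ω_arm = 95/132
sun–planet mesh: 37·(0−95/132) = −29·(ω_p−ω_arm)  ⇒  ω_p−ω_arm = 3515/3828
scale: ω_p−ω_arm = 3515/3828 × 1447 rpm = +1328.6847 rpm

+1328.6847 rpm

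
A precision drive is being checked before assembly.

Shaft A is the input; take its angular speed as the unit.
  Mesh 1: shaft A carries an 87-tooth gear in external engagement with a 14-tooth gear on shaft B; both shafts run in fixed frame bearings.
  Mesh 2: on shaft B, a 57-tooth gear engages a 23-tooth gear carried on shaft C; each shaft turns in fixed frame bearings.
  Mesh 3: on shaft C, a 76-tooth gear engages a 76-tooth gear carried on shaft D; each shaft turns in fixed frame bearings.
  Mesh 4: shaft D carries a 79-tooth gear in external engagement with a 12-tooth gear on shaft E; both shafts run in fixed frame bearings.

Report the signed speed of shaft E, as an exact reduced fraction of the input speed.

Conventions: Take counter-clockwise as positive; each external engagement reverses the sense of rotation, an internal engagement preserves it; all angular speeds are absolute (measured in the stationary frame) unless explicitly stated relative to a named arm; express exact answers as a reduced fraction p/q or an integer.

4-mesh fixed-axis compound train (all bearings frame-fixed)
mesh 1 [87T→14T]: |ω|/ω_in = 1×87/14 = 87/14, sense flips to −
mesh 2 [57T→23T]: |ω|/ω_in = (87/14)×57/23 = 4959/322, sense flips to +
mesh 3 [76T→76T]: |ω|/ω_in = (4959/322)×76/76 = 4959/322, sense flips to −
mesh 4 [79T→12T]: |ω|/ω_in = (4959/322)×79/12 = 130587/1288, sense flips to +
signed output speed (× input speed) = 130587/1288

130587/1288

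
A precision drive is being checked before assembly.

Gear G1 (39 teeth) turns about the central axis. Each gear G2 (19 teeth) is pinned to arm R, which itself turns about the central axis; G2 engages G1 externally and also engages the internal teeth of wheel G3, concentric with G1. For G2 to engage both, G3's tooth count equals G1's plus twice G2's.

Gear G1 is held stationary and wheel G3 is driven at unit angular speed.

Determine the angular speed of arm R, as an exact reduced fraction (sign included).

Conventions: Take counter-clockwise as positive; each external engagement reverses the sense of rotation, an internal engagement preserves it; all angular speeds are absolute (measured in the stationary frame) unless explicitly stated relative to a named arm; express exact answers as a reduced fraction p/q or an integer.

77/116

planetary set (39T centre, 19T on arm, 77T internal) — Willis relation
ring teeth: 39 + 2·19 = 77
39(ω_sun−ω_arm) = −77(ω_ring−ω_arm),  ω_sun = 0, ω_ring = 1
39(0−ω_arm) = −77(1−ω_arm)  ⇒  116·ω_arm = 77  ⇒  ω_arm = 77/116
exact speed ratio = 77/116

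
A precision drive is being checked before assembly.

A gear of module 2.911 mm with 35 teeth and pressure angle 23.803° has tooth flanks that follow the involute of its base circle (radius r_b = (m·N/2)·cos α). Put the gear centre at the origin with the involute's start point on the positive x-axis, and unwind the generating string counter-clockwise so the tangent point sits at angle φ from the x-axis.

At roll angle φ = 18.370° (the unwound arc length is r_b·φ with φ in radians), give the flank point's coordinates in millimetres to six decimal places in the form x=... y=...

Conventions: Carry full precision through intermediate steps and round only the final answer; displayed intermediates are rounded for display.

class = single-mesh tooth geometry [base-circle involute, m = 2.911, 35T]
pitch radius r_p = m·N/2 = 2.911·35/2 = 50.942500
base radius r_b = r_p·cos α = 50.942500·cos 23.803° = 46.609256
roll angle φ = 18.370° = 0.32061698 rad
x = r_b·(cos φ + φ·sin φ) = 48.943648
y = r_b·(sin φ − φ·cos φ) = 0.506803

x=48.943648 y=0.506803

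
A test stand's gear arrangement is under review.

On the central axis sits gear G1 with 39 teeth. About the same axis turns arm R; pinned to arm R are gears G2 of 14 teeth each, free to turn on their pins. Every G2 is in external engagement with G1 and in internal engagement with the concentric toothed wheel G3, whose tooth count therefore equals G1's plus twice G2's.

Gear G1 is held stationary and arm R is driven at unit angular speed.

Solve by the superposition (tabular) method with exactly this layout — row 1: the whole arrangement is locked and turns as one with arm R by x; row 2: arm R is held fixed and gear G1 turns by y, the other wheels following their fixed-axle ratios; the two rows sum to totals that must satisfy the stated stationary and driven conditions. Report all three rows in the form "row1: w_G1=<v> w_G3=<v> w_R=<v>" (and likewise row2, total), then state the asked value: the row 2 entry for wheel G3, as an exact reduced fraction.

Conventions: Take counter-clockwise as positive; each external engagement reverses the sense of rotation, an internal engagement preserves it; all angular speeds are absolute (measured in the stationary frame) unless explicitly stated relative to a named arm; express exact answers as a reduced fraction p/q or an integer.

row1: w_G1=1 w_G3=1 w_R=1
row2: w_G1=-1 w_G3=39/67 w_R=0
total: w_G1=0 w_G3=106/67 w_R=1
asked value: 39/67

recognized (axles ride arm R): planetary set, 39/14/67 teeth
row 1 (train locked, turned with arm): all members turn x
row 2 — arm fixed, fixed-axis ratios: sun y, ring −(39/67)·y, arm 0
boundary: total ω_sun = x + y = 0 and total ω_arm = x = 1  ⇒  y = -1, x = 1
row 2 ring = −(39/67)·(-1) = 39/67
totals (row 1 + row 2): sun 1 + (-1) = 0, ring 1 + 39/67 = 106/67, arm 1 + 0 = 1
asked cell (row2, ring) = 39/67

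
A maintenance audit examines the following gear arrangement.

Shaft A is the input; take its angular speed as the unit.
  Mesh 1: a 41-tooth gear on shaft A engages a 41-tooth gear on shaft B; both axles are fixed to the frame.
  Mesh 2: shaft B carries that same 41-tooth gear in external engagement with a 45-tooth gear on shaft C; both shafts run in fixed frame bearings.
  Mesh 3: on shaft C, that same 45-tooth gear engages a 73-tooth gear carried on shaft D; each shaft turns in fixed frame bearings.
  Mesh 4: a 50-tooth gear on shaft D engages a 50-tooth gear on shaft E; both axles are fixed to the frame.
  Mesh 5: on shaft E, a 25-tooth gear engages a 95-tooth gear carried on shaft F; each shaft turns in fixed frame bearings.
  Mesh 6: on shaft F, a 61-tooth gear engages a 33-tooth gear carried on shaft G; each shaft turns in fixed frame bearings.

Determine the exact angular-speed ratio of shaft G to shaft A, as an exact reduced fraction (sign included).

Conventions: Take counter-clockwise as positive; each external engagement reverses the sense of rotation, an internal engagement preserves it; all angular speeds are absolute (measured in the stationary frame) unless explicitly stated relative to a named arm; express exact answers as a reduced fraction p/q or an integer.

class = fixed-axis compound train [6 meshes; 6 ratios multiply, 6 sense flips]
mesh 1 [41T→41T]: running ratio 1, sense −
mesh 2 [41T→45T]: running ratio 41/45, sense +
mesh 3 [45T→73T]: running ratio 41/73, sense −
mesh 4 [50T→50T]: running ratio 41/73, sense +
mesh 5 [25T→95T]: running ratio 205/1387, sense −
mesh 6 [61T→33T]: running ratio 12505/45771, sense +
ω_out/ω_in = 12505/45771

12505/45771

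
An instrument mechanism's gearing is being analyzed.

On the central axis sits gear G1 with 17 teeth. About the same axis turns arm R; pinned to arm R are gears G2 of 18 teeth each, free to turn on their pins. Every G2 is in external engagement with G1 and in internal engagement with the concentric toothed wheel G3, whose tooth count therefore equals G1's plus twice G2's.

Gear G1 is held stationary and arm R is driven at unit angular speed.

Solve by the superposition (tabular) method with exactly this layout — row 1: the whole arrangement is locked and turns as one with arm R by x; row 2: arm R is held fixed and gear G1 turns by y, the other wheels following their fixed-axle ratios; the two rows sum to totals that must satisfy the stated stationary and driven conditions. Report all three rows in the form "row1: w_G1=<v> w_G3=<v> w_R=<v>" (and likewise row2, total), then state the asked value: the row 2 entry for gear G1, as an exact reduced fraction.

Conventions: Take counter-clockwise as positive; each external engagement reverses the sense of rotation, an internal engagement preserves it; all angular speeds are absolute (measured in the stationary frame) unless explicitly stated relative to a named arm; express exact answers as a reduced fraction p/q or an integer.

row1: w_G1=1 w_G3=1 w_R=1
row2: w_G1=-1 w_G3=17/53 w_R=0
total: w_G1=0 w_G3=70/53 w_R=1
asked value: -1

recognized (axles ride arm R): planetary set, 17/18/53 teeth
row 1 — lock + rotate with arm: ω_sun = ω_ring = ω_arm = x
row 2 (arm held, sun turns y): ω_ring = −(17/53)·y, ω_arm = 0
boundary: total ω_sun = x + y = 0 and total ω_arm = x = 1  ⇒  y = -1, x = 1
row 2 ring = −(17/53)·(-1) = 17/53
totals (row 1 + row 2): sun 1 + (-1) = 0, ring 1 + 17/53 = 70/53, arm 1 + 0 = 1
asked cell (row2, sun) = -1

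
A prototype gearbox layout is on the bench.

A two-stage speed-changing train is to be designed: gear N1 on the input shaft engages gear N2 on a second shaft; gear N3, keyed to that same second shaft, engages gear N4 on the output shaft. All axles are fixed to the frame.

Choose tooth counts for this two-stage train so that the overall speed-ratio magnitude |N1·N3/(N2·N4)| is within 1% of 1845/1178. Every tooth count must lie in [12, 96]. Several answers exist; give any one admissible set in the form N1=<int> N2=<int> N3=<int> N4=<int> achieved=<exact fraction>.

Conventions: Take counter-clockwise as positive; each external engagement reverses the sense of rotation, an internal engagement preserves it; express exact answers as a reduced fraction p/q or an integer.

N1=41 N2=19 N3=45 N4=62 achieved=1845/1178

2-stage fixed-axis compound train for ratio 1845/1178
target = 1845/1178 in lowest terms: an exact hit needs N1·N3 = k·1845 and N2·N4 = k·1178 for one integer k, every count in [12, 96]; additionally prefer no 1:1 stage (N1 ≠ N2, N3 ≠ N4)
k = 1: N1·N3 = 1845 = 41·45, N2·N4 = 1178 = 19·62
achieved = 41·45/(19·62) = 1845/1178; |achieved − target| = 0 ≤ 369/23560 ✓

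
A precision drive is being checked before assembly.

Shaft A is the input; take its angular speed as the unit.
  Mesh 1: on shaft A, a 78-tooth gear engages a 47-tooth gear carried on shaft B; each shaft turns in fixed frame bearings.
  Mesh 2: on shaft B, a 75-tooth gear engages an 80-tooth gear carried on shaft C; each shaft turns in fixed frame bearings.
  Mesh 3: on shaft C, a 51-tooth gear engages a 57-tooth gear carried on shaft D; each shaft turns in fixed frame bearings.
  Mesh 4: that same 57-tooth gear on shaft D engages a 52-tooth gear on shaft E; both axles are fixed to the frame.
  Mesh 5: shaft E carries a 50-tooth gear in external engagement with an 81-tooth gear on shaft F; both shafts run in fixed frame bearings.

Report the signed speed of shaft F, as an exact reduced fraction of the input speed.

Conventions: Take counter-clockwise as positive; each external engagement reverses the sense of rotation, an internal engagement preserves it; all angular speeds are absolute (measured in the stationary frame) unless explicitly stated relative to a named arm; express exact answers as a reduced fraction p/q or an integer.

5-mesh fixed-axis compound train (all bearings frame-fixed)
mesh 1 [78T→47T]: |ω|/ω_in = 1×78/47 = 78/47, sense flips to −
mesh 2 [75T→80T]: |ω|/ω_in = (78/47)×75/80 = 585/376, sense flips to +
mesh 3 [51T→57T]: |ω|/ω_in = (585/376)×51/57 = 9945/7144, sense flips to −
mesh 4 [57T→52T]: |ω|/ω_in = (9945/7144)×57/52 = 2295/1504, sense flips to +
mesh 5 [50T→81T]: |ω|/ω_in = (2295/1504)×50/81 = 2125/2256, sense flips to −
signed output speed (× input speed) = -2125/2256

-2125/2256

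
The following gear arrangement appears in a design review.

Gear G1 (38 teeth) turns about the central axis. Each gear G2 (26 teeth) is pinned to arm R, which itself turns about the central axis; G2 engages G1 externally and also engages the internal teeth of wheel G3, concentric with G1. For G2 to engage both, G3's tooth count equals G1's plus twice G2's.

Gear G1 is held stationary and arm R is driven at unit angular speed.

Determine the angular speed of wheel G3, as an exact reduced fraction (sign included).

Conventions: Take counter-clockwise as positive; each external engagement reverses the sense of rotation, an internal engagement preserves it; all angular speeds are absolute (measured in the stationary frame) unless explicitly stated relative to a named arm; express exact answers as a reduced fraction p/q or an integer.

class = planetary set [G3 = 38+2·26 = 90; Willis about the carrier]
ring teeth: 38 + 2·26 = 90
38(ω_sun−ω_arm) = −90(ω_ring−ω_arm),  ω_sun = 0, ω_arm = 1
ω_ring = 1 − (38/90)(0−1) = 64/45
exact speed ratio = 64/45

64/45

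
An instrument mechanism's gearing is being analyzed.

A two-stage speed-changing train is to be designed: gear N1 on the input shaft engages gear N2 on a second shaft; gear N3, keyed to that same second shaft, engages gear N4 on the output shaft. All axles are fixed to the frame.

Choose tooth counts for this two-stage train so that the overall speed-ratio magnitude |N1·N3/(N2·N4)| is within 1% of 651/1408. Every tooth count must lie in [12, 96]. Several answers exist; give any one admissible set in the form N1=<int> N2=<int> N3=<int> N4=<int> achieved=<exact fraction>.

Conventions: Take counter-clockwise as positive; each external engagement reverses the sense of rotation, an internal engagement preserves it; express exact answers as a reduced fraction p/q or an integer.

design class (target 651/1408): fixed-axis compound train
target = 651/1408 in lowest terms: an exact hit needs N1·N3 = k·651 and N2·N4 = k·1408 for one integer k, every count in [12, 96]; additionally prefer no 1:1 stage (N1 ≠ N2, N3 ≠ N4)
k = 1: N1·N3 = 651 = 21·31, N2·N4 = 1408 = 16·88
achieved = 21·31/(16·88) = 651/1408; |achieved − target| = 0 ≤ 651/140800 ✓

N1=21 N2=16 N3=31 N4=88 achieved=651/1408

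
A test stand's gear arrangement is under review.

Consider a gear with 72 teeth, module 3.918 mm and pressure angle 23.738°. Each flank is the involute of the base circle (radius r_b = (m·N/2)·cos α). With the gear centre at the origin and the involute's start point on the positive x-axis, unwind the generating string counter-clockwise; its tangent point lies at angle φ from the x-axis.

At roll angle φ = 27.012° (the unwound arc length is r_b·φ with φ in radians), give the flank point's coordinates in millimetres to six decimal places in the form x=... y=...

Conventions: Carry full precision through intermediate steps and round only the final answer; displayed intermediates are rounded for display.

x=142.675988 y=4.410352

topology: single-mesh involute geometry — m = 3.918, N = 72
pitch radius r_p = m·N/2 = 3.918·72/2 = 141.048000
base radius r_b = r_p·cos α = 141.048000·cos 23.738° = 129.114748
roll angle φ = 27.012° = 0.47144834 rad
x = r_b·(cos φ + φ·sin φ) = 142.675988
y = r_b·(sin φ − φ·cos φ) = 4.410352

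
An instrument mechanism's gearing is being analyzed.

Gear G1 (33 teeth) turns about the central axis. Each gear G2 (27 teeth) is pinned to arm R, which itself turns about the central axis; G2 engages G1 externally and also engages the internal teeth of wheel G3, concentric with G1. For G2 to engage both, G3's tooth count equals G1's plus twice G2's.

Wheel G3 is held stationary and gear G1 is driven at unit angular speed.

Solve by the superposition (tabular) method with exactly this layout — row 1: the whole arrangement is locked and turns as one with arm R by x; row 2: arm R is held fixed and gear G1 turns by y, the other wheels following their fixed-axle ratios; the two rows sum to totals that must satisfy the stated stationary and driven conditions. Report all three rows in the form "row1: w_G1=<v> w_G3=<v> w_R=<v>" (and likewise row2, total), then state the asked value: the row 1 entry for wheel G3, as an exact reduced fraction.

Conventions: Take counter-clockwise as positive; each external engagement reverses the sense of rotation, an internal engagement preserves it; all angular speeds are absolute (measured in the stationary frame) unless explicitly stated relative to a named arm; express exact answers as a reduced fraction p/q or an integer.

recognized (axles ride arm R): planetary set, 33/27/87 teeth
superposition row 1 [locked train]: every member turns x
row 2 — arm fixed, fixed-axis ratios: sun y, ring −(33/87)·y, arm 0
boundary: total ω_ring = x − (33/87)·y = 0 and total ω_sun = x + y = 1  ⇒  y = 29/40, x = 11/40
row 2 ring = −(33/87)·29/40 = -11/40
totals (row 1 + row 2): sun 11/40 + 29/40 = 1, ring 11/40 + (-11/40) = 0, arm 11/40 + 0 = 11/40
asked cell (row1, ring) = 11/40

row1: w_G1=11/40 w_G3=11/40 w_R=11/40
row2: w_G1=29/40 w_G3=-11/40 w_R=0
total: w_G1=1 w_G3=0 w_R=11/40
asked value: 11/40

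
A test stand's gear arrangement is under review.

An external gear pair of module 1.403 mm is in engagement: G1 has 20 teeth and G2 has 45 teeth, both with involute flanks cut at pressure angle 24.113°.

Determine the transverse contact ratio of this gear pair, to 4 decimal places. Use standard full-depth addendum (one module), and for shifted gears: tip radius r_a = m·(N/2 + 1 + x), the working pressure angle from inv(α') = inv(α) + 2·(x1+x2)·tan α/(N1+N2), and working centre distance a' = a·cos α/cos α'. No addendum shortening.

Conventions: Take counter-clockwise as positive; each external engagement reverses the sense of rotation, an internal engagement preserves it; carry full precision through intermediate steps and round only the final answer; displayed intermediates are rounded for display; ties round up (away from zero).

1.4944

topology: single-mesh involute geometry — m = 1.403, 20T/45T pair
base radii: r_b1 = 12.805763, r_b2 = 28.812968
tip radii: r_a1 = 15.433000, r_a2 = 32.970500
no profile shift: α' = α, a' = a
action lengths: √(r_a1²−r_b1²) = 8.613357, √(r_a2²−r_b2²) = 16.027064
base pitch p_b = π·m·cos α = 4.023049
CR = (8.613357 + 16.027064 − 45.597500·sin 24.11300°)/4.023049 = 1.494421
contact ratio ≈ 1.4944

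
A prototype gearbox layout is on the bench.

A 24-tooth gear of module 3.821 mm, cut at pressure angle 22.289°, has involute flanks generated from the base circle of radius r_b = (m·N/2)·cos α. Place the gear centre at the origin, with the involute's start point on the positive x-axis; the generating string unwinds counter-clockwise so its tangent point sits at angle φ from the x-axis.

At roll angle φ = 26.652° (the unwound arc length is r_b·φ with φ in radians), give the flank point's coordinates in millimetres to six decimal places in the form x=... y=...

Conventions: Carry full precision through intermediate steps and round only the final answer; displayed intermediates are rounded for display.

x=46.770773 y=1.392857

recognized (one wheel, involute flank): single-mesh tooth geometry, m = 3.821, N = 24
pitch radius r_p = m·N/2 = 3.821·24/2 = 45.852000
base radius r_b = r_p·cos α = 45.852000·cos 22.289° = 42.426056
roll angle φ = 26.652° = 0.46516515 rad
x = r_b·(cos φ + φ·sin φ) = 46.770773
y = r_b·(sin φ − φ·cos φ) = 1.392857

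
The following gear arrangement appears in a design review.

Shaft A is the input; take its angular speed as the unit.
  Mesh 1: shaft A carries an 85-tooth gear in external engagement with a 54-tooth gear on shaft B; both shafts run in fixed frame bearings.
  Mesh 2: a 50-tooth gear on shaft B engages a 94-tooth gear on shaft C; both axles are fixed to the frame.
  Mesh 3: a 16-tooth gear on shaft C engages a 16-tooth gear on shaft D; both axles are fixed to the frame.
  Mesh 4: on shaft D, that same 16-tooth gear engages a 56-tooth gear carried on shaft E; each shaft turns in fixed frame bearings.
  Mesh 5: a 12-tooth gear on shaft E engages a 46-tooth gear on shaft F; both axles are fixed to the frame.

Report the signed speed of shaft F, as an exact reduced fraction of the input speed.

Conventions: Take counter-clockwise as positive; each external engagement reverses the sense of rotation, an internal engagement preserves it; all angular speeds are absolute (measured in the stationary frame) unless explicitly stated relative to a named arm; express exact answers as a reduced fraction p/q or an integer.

5-mesh fixed-axis compound train (all bearings frame-fixed)
mesh 1 [85T→54T]: |ω|/ω_in = 1×85/54 = 85/54, sense flips to −
mesh 2 [50T→94T]: |ω|/ω_in = (85/54)×50/94 = 2125/2538, sense flips to +
mesh 3 [16T→16T]: |ω|/ω_in = (2125/2538)×16/16 = 2125/2538, sense flips to −
mesh 4 [16T→56T]: |ω|/ω_in = (2125/2538)×16/56 = 2125/8883, sense flips to +
mesh 5 [12T→46T]: |ω|/ω_in = (2125/8883)×12/46 = 4250/68103, sense flips to −
signed output speed (× input speed) = -4250/68103

-4250/68103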